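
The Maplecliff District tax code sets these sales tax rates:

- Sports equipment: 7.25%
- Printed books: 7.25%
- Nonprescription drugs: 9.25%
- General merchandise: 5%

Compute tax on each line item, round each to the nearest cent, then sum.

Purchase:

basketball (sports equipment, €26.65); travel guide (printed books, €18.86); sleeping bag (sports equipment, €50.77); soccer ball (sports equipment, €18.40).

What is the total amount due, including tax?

€122.99

Basketball €26.65: sports equipment → 7.25% → €1.93
Travel guide €18.86: printed books → 7.25% → €1.37
Sleeping bag €50.77: sports equipment → 7.25% → €3.68
Soccer ball €18.40: sports equipment → 7.25% → €1.33
Subtotal = €114.68; tax = €8.31; total due = €122.99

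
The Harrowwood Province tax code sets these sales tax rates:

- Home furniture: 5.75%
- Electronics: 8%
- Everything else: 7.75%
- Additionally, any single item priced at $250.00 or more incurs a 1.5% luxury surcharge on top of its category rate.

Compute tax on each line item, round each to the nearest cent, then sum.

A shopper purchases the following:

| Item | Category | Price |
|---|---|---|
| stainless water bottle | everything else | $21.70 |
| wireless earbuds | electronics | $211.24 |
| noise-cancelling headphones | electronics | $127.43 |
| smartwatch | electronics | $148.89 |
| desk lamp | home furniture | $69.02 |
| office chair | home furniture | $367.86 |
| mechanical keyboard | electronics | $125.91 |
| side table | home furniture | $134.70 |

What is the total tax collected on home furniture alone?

$38.39

Desk lamp $69.02: home furniture → 5.75% → $3.97
Office chair $367.86: home furniture → 5.75% + 1.5% surcharge = 7.25% → $26.67
Side table $134.70: home furniture → 5.75% → $7.75
Tax on home furniture = $3.97 + $26.67 + $7.75 = $38.39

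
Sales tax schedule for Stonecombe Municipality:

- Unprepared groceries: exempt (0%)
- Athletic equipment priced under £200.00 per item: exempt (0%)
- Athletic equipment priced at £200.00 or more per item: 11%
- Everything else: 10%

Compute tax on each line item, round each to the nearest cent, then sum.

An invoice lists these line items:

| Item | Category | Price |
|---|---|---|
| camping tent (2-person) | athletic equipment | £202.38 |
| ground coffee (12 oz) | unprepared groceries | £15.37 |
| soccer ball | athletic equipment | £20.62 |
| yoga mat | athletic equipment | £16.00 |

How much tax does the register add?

£22.26

Camping tent (2-person) £202.38: athletic equipment, £200.00 or more → 11% → £22.26
Ground coffee (12 oz) £15.37: unprepared groceries → 0% → £0.00
Soccer ball £20.62: athletic equipment, under £200.00 → 0% → £0.00
Yoga mat £16.00: athletic equipment, under £200.00 → 0% → £0.00
Total tax = £22.26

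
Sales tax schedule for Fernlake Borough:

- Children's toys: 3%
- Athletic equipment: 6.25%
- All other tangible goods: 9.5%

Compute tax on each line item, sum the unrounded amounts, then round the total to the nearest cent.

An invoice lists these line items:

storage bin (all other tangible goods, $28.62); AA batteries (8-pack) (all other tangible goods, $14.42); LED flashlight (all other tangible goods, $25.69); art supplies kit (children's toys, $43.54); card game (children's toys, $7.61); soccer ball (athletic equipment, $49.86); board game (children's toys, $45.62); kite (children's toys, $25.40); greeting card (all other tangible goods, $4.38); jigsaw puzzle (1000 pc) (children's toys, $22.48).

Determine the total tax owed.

Storage bin $28.62: all other tangible goods → 9.5% → $2.7189
AA batteries (8-pack) $14.42: all other tangible goods → 9.5% → $1.3699
LED flashlight $25.69: all other tangible goods → 9.5% → $2.44055
Art supplies kit $43.54: children's toys → 3% → $1.3062
Card game $7.61: children's toys → 3% → $0.2283
Soccer ball $49.86: athletic equipment → 6.25% → $3.11625
Board game $45.62: children's toys → 3% → $1.3686
Kite $25.40: children's toys → 3% → $0.762
Greeting card $4.38: all other tangible goods → 9.5% → $0.4161
Jigsaw puzzle (1000 pc) $22.48: children's toys → 3% → $0.6744
Unrounded tax sum = $14.4012 → $14.40

$14.40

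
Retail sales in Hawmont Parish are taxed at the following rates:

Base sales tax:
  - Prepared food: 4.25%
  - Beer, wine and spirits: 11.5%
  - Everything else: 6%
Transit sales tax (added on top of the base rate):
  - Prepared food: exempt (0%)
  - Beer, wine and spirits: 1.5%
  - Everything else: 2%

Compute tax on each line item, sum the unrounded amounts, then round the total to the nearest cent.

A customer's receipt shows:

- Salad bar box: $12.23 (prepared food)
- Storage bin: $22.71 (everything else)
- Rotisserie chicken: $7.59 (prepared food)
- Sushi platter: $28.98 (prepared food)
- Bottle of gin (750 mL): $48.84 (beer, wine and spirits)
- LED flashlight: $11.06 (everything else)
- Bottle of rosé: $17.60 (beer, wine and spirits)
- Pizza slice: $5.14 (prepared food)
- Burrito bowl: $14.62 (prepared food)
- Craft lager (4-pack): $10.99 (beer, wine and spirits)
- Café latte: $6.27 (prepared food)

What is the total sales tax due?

$15.95

Salad bar box $12.23: prepared food → 4.25% + 0% transit = 4.25% → $0.519775
Storage bin $22.71: everything else → 6% + 2% transit = 8% → $1.8168
Rotisserie chicken $7.59: prepared food → 4.25% + 0% transit = 4.25% → $0.322575
Sushi platter $28.98: prepared food → 4.25% + 0% transit = 4.25% → $1.23165
Bottle of gin (750 mL) $48.84: beer, wine and spirits → 11.5% + 1.5% transit = 13% → $6.3492
LED flashlight $11.06: everything else → 6% + 2% transit = 8% → $0.8848
Bottle of rosé $17.60: beer, wine and spirits → 11.5% + 1.5% transit = 13% → $2.288
Pizza slice $5.14: prepared food → 4.25% + 0% transit = 4.25% → $0.21845
Burrito bowl $14.62: prepared food → 4.25% + 0% transit = 4.25% → $0.62135
Craft lager (4-pack) $10.99: beer, wine and spirits → 11.5% + 1.5% transit = 13% → $1.4287
Café latte $6.27: prepared food → 4.25% + 0% transit = 4.25% → $0.266475
Unrounded tax sum = $15.947775 → $15.95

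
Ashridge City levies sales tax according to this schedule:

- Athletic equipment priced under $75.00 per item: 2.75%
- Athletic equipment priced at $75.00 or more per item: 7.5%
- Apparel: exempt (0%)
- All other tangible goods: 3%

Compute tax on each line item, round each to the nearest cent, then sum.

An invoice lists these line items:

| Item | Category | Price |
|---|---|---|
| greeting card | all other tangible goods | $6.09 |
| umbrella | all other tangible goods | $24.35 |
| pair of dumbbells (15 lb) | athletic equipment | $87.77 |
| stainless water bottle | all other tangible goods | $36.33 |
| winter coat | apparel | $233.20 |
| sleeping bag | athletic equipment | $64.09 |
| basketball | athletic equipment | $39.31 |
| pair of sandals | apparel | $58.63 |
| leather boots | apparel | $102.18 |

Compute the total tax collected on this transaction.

$11.42

Greeting card $6.09: all other tangible goods → 3% → $0.18
Umbrella $24.35: all other tangible goods → 3% → $0.73
Pair of dumbbells (15 lb) $87.77: athletic equipment, $75.00 or more → 7.5% → $6.58
Stainless water bottle $36.33: all other tangible goods → 3% → $1.09
Winter coat $233.20: apparel → 0% → $0.00
Sleeping bag $64.09: athletic equipment, under $75.00 → 2.75% → $1.76
Basketball $39.31: athletic equipment, under $75.00 → 2.75% → $1.08
Pair of sandals $58.63: apparel → 0% → $0.00
Leather boots $102.18: apparel → 0% → $0.00
Total tax = $0.18 + $0.73 + $6.58 + $1.09 + $1.76 + $1.08 = $11.42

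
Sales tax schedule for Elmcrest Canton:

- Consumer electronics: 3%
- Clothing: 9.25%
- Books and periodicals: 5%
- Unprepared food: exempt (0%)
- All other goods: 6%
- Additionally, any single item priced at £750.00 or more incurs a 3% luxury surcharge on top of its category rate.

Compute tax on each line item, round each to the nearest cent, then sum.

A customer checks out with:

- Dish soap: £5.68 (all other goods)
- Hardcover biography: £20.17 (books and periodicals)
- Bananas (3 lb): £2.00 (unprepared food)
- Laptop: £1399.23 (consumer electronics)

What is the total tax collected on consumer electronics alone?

Laptop £1399.23: consumer electronics → 3% + 3% surcharge = 6% → £83.95
Tax on consumer electronics = £83.95

£83.95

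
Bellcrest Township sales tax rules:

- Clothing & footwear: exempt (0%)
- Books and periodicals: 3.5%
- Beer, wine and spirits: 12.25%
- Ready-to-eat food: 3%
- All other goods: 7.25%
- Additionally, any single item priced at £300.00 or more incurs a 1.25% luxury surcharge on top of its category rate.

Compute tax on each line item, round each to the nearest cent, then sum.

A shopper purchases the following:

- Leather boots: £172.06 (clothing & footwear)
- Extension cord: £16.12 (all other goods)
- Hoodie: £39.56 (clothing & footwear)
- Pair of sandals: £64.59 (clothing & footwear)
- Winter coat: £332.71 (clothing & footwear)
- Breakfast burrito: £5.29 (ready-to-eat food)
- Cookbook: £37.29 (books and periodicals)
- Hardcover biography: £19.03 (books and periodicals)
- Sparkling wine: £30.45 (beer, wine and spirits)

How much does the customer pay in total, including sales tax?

£728.30

Leather boots £172.06: clothing & footwear → 0% → £0.00
Extension cord £16.12: all other goods → 7.25% → £1.17
Hoodie £39.56: clothing & footwear → 0% → £0.00
Pair of sandals £64.59: clothing & footwear → 0% → £0.00
Winter coat £332.71: clothing & footwear → 0% + 1.25% surcharge = 1.25% → £4.16
Breakfast burrito £5.29: ready-to-eat food → 3% → £0.16
Cookbook £37.29: books and periodicals → 3.5% → £1.31
Hardcover biography £19.03: books and periodicals → 3.5% → £0.67
Sparkling wine £30.45: beer, wine and spirits → 12.25% → £3.73
Subtotal = £717.10; tax = £11.20; total due = £728.30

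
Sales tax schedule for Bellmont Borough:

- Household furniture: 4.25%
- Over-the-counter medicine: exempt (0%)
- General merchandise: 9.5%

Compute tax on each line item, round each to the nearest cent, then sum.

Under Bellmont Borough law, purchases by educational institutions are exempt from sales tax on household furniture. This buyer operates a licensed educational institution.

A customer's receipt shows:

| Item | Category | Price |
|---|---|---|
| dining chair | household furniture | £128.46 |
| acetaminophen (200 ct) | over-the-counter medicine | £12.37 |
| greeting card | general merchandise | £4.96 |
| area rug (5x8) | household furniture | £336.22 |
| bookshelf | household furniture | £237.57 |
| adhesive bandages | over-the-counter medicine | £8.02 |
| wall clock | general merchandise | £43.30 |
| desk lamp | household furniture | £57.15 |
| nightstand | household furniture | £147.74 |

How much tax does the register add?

£4.58

Dining chair £128.46: household furniture, buyer-exempt → 0% → £0.00
Acetaminophen (200 ct) £12.37: over-the-counter medicine → 0% → £0.00
Greeting card £4.96: general merchandise → 9.5% → £0.47
Area rug (5x8) £336.22: household furniture, buyer-exempt → 0% → £0.00
Bookshelf £237.57: household furniture, buyer-exempt → 0% → £0.00
Adhesive bandages £8.02: over-the-counter medicine → 0% → £0.00
Wall clock £43.30: general merchandise → 9.5% → £4.11
Desk lamp £57.15: household furniture, buyer-exempt → 0% → £0.00
Nightstand £147.74: household furniture, buyer-exempt → 0% → £0.00
Total tax = £0.47 + £4.11 = £4.58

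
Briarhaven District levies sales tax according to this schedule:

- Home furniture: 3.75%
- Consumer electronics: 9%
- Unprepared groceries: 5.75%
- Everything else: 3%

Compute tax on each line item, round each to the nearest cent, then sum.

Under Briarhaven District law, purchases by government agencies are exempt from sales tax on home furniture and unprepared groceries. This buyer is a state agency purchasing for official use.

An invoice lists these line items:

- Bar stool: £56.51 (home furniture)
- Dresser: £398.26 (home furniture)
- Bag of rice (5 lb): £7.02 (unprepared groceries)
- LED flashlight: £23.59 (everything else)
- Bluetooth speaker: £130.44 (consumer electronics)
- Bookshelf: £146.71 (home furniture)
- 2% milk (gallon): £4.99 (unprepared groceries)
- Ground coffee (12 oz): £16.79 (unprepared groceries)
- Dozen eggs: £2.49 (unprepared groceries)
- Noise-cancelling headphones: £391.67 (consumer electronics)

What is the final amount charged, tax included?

Bar stool £56.51: home furniture, buyer-exempt → 0% → £0.00
Dresser £398.26: home furniture, buyer-exempt → 0% → £0.00
Bag of rice (5 lb) £7.02: unprepared groceries, buyer-exempt → 0% → £0.00
LED flashlight £23.59: everything else → 3% → £0.71
Bluetooth speaker £130.44: consumer electronics → 9% → £11.74
Bookshelf £146.71: home furniture, buyer-exempt → 0% → £0.00
2% milk (gallon) £4.99: unprepared groceries, buyer-exempt → 0% → £0.00
Ground coffee (12 oz) £16.79: unprepared groceries, buyer-exempt → 0% → £0.00
Dozen eggs £2.49: unprepared groceries, buyer-exempt → 0% → £0.00
Noise-cancelling headphones £391.67: consumer electronics → 9% → £35.25
Subtotal = £1178.47; tax = £47.70; total due = £1226.17

£1226.17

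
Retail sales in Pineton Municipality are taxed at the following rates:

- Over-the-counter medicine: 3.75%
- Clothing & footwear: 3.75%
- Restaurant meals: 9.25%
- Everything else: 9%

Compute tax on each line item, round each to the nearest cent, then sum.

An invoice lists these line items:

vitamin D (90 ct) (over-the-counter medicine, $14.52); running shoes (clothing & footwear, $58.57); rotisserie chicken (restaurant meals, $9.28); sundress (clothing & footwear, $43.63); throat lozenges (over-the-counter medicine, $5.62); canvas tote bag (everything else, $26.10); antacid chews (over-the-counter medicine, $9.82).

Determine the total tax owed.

Vitamin D (90 ct) $14.52: over-the-counter medicine → 3.75% → $0.54
Running shoes $58.57: clothing & footwear → 3.75% → $2.20
Rotisserie chicken $9.28: restaurant meals → 9.25% → $0.86
Sundress $43.63: clothing & footwear → 3.75% → $1.64
Throat lozenges $5.62: over-the-counter medicine → 3.75% → $0.21
Canvas tote bag $26.10: everything else → 9% → $2.35
Antacid chews $9.82: over-the-counter medicine → 3.75% → $0.37
Total tax = $0.54 + $2.20 + $0.86 + $1.64 + $0.21 + $2.35 + $0.37 = $8.17

$8.17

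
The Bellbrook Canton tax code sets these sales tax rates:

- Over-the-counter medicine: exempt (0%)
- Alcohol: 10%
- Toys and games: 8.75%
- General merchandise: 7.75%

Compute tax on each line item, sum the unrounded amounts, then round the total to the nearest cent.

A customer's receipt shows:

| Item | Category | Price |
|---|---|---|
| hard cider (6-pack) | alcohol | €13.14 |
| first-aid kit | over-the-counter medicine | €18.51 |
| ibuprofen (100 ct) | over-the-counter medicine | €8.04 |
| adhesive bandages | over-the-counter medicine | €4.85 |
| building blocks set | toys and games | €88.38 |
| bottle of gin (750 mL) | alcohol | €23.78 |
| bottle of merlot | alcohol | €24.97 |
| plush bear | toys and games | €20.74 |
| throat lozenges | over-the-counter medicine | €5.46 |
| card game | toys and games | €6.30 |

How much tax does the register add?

€16.29

Hard cider (6-pack) €13.14: alcohol → 10% → €1.314
First-aid kit €18.51: over-the-counter medicine → 0% → €0.00
Ibuprofen (100 ct) €8.04: over-the-counter medicine → 0% → €0.00
Adhesive bandages €4.85: over-the-counter medicine → 0% → €0.00
Building blocks set €88.38: toys and games → 8.75% → €7.73325
Bottle of gin (750 mL) €23.78: alcohol → 10% → €2.378
Bottle of merlot €24.97: alcohol → 10% → €2.497
Plush bear €20.74: toys and games → 8.75% → €1.81475
Throat lozenges €5.46: over-the-counter medicine → 0% → €0.00
Card game €6.30: toys and games → 8.75% → €0.55125
Unrounded tax sum = €16.28825 → €16.29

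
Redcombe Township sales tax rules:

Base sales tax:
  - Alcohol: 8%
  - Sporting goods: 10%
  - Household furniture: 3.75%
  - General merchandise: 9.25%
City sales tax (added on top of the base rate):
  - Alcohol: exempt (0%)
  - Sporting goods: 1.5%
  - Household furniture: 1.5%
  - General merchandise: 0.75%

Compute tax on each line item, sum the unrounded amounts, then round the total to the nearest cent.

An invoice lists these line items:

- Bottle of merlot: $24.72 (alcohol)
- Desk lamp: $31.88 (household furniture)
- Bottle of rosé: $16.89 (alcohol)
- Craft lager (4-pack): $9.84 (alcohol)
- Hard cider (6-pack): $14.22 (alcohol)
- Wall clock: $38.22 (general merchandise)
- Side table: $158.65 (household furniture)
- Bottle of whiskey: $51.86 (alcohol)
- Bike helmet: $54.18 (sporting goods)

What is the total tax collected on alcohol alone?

Bottle of merlot $24.72: alcohol → 8% + 0% city = 8% → $1.9776
Bottle of rosé $16.89: alcohol → 8% + 0% city = 8% → $1.3512
Craft lager (4-pack) $9.84: alcohol → 8% + 0% city = 8% → $0.7872
Hard cider (6-pack) $14.22: alcohol → 8% + 0% city = 8% → $1.1376
Bottle of whiskey $51.86: alcohol → 8% + 0% city = 8% → $4.1488
Tax on alcohol: unrounded sum = $9.4024 → $9.40

$9.40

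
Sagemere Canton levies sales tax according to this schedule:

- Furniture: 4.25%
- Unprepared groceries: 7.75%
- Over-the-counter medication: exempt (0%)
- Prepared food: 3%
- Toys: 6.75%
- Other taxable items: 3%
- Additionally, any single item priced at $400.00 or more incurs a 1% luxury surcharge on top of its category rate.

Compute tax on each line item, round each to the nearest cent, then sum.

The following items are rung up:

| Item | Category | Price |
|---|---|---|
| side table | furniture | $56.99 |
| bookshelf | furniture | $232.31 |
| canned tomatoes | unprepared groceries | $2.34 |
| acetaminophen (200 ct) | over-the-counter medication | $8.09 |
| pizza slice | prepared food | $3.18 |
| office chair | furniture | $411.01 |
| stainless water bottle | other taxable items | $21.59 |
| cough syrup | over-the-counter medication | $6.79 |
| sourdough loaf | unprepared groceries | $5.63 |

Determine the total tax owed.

$35.24

Side table $56.99: furniture → 4.25% → $2.42
Bookshelf $232.31: furniture → 4.25% → $9.87
Canned tomatoes $2.34: unprepared groceries → 7.75% → $0.18
Acetaminophen (200 ct) $8.09: over-the-counter medication → 0% → $0.00
Pizza slice $3.18: prepared food → 3% → $0.10
Office chair $411.01: furniture → 4.25% + 1% surcharge = 5.25% → $21.58
Stainless water bottle $21.59: other taxable items → 3% → $0.65
Cough syrup $6.79: over-the-counter medication → 0% → $0.00
Sourdough loaf $5.63: unprepared groceries → 7.75% → $0.44
Total tax = $2.42 + $9.87 + $0.18 + $0.10 + $21.58 + $0.65 + $0.44 = $35.24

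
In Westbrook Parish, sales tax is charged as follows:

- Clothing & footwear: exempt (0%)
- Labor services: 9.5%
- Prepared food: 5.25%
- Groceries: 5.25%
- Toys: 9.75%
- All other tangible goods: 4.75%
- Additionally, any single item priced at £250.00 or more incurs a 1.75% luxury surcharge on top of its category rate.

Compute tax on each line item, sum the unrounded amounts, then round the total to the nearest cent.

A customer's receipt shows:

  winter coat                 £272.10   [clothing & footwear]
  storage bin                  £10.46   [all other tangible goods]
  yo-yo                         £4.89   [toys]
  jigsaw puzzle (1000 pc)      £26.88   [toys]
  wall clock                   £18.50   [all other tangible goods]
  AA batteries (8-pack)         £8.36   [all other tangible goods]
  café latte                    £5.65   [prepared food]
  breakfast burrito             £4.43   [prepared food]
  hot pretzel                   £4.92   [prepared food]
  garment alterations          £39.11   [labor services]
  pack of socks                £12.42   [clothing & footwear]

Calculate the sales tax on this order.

Winter coat £272.10: clothing & footwear → 0% + 1.75% surcharge = 1.75% → £4.76175
Storage bin £10.46: all other tangible goods → 4.75% → £0.49685
Yo-yo £4.89: toys → 9.75% → £0.476775
Jigsaw puzzle (1000 pc) £26.88: toys → 9.75% → £2.6208
Wall clock £18.50: all other tangible goods → 4.75% → £0.87875
AA batteries (8-pack) £8.36: all other tangible goods → 4.75% → £0.3971
Café latte £5.65: prepared food → 5.25% → £0.296625
Breakfast burrito £4.43: prepared food → 5.25% → £0.232575
Hot pretzel £4.92: prepared food → 5.25% → £0.2583
Garment alterations £39.11: labor services → 9.5% → £3.71545
Pack of socks £12.42: clothing & footwear → 0% → £0.00
Unrounded tax sum = £14.134975 → £14.13

£14.13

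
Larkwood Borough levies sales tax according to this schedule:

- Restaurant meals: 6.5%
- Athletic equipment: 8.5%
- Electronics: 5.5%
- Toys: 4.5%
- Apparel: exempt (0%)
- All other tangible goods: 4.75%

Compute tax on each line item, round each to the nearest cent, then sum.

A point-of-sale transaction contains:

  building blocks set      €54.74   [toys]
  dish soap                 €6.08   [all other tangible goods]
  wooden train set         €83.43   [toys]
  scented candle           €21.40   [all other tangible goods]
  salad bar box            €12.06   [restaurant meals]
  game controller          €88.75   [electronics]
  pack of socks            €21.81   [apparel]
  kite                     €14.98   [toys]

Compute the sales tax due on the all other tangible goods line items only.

Dish soap €6.08: all other tangible goods → 4.75% → €0.29
Scented candle €21.40: all other tangible goods → 4.75% → €1.02
Tax on all other tangible goods = €0.29 + €1.02 = €1.31

€1.31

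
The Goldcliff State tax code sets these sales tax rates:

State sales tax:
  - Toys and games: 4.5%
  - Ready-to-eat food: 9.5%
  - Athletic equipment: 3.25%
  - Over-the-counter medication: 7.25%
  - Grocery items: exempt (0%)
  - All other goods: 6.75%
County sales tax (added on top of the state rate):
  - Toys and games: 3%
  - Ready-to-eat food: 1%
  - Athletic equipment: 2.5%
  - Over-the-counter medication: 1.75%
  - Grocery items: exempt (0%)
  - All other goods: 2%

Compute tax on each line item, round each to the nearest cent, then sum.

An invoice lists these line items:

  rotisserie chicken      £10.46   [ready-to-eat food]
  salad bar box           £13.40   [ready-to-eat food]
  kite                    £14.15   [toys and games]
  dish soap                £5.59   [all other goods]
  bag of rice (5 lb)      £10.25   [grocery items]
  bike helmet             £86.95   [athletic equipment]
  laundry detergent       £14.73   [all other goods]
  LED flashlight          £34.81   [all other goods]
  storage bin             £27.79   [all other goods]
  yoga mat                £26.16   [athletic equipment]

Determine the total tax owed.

Rotisserie chicken £10.46: ready-to-eat food → 9.5% + 1% county = 10.5% → £1.10
Salad bar box £13.40: ready-to-eat food → 9.5% + 1% county = 10.5% → £1.41
Kite £14.15: toys and games → 4.5% + 3% county = 7.5% → £1.06
Dish soap £5.59: all other goods → 6.75% + 2% county = 8.75% → £0.49
Bag of rice (5 lb) £10.25: grocery items → 0% + 0% county = 0% → £0.00
Bike helmet £86.95: athletic equipment → 3.25% + 2.5% county = 5.75% → £5.00
Laundry detergent £14.73: all other goods → 6.75% + 2% county = 8.75% → £1.29
LED flashlight £34.81: all other goods → 6.75% + 2% county = 8.75% → £3.05
Storage bin £27.79: all other goods → 6.75% + 2% county = 8.75% → £2.43
Yoga mat £26.16: athletic equipment → 3.25% + 2.5% county = 5.75% → £1.50
Total tax = £1.10 + £1.41 + £1.06 + £0.49 + £5.00 + £1.29 + £3.05 + £2.43 + £1.50 = £17.33

£17.33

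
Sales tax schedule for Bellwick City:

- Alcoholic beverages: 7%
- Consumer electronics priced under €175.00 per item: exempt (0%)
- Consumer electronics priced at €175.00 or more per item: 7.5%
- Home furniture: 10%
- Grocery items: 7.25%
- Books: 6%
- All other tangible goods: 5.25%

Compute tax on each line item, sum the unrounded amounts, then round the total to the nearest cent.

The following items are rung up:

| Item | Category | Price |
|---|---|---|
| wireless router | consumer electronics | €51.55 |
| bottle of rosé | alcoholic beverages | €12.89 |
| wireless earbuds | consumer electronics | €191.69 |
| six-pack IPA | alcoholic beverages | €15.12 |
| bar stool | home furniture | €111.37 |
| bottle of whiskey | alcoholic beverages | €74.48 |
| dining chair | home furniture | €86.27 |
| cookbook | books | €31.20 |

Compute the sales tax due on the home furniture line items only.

Bar stool €111.37: home furniture → 10% → €11.137
Dining chair €86.27: home furniture → 10% → €8.627
Tax on home furniture: unrounded sum = €19.764 → €19.76

€19.76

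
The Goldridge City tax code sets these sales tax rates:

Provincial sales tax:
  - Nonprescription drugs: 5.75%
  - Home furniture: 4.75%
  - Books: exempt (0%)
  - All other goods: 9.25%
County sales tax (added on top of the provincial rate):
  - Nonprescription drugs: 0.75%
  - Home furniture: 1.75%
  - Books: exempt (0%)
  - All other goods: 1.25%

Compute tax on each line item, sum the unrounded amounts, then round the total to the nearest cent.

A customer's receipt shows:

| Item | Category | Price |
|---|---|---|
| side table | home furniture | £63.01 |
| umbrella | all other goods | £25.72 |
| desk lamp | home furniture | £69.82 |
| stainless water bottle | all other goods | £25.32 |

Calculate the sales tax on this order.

Side table £63.01: home furniture → 4.75% + 1.75% county = 6.5% → £4.09565
Umbrella £25.72: all other goods → 9.25% + 1.25% county = 10.5% → £2.7006
Desk lamp £69.82: home furniture → 4.75% + 1.75% county = 6.5% → £4.5383
Stainless water bottle £25.32: all other goods → 9.25% + 1.25% county = 10.5% → £2.6586
Unrounded tax sum = £13.99315 → £13.99

£13.99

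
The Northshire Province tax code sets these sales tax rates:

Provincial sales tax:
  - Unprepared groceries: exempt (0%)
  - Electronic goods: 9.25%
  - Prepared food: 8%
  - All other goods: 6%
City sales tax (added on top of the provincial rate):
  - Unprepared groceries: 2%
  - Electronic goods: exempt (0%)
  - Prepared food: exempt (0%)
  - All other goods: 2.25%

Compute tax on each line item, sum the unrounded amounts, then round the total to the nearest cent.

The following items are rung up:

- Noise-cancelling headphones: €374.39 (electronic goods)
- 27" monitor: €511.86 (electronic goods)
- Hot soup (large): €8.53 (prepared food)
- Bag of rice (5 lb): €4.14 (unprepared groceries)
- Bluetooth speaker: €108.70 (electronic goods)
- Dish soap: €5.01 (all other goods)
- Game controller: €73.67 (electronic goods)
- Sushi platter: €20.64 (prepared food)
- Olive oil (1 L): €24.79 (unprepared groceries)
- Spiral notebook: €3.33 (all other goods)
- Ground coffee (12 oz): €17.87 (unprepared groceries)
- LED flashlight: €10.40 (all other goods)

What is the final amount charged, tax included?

Noise-cancelling headphones €374.39: electronic goods → 9.25% + 0% city = 9.25% → €34.631075
27" monitor €511.86: electronic goods → 9.25% + 0% city = 9.25% → €47.34705
Hot soup (large) €8.53: prepared food → 8% + 0% city = 8% → €0.6824
Bag of rice (5 lb) €4.14: unprepared groceries → 0% + 2% city = 2% → €0.0828
Bluetooth speaker €108.70: electronic goods → 9.25% + 0% city = 9.25% → €10.05475
Dish soap €5.01: all other goods → 6% + 2.25% city = 8.25% → €0.413325
Game controller €73.67: electronic goods → 9.25% + 0% city = 9.25% → €6.814475
Sushi platter €20.64: prepared food → 8% + 0% city = 8% → €1.6512
Olive oil (1 L) €24.79: unprepared groceries → 0% + 2% city = 2% → €0.4958
Spiral notebook €3.33: all other goods → 6% + 2.25% city = 8.25% → €0.274725
Ground coffee (12 oz) €17.87: unprepared groceries → 0% + 2% city = 2% → €0.3574
LED flashlight €10.40: all other goods → 6% + 2.25% city = 8.25% → €0.858
Subtotal = €1163.33; unrounded tax = €103.663 → €103.66; total due = €1266.99

€1266.99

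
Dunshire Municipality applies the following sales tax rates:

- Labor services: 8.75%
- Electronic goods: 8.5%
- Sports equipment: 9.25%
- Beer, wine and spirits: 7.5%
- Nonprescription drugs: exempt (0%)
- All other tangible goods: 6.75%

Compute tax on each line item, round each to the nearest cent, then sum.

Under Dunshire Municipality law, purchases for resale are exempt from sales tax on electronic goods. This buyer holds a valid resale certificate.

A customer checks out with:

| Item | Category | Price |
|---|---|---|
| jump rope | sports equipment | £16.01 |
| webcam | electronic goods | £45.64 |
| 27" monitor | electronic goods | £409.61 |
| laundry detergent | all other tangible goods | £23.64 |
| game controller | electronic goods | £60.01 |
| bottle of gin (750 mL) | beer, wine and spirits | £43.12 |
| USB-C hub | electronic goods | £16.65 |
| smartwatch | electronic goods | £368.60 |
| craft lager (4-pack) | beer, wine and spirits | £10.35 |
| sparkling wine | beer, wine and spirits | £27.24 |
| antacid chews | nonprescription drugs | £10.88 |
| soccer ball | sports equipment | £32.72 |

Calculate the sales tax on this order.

Jump rope £16.01: sports equipment → 9.25% → £1.48
Webcam £45.64: electronic goods, buyer-exempt → 0% → £0.00
27" monitor £409.61: electronic goods, buyer-exempt → 0% → £0.00
Laundry detergent £23.64: all other tangible goods → 6.75% → £1.60
Game controller £60.01: electronic goods, buyer-exempt → 0% → £0.00
Bottle of gin (750 mL) £43.12: beer, wine and spirits → 7.5% → £3.23
USB-C hub £16.65: electronic goods, buyer-exempt → 0% → £0.00
Smartwatch £368.60: electronic goods, buyer-exempt → 0% → £0.00
Craft lager (4-pack) £10.35: beer, wine and spirits → 7.5% → £0.78
Sparkling wine £27.24: beer, wine and spirits → 7.5% → £2.04
Antacid chews £10.88: nonprescription drugs → 0% → £0.00
Soccer ball £32.72: sports equipment → 9.25% → £3.03
Total tax = £1.48 + £1.60 + £3.23 + £0.78 + £2.04 + £3.03 = £12.16

£12.16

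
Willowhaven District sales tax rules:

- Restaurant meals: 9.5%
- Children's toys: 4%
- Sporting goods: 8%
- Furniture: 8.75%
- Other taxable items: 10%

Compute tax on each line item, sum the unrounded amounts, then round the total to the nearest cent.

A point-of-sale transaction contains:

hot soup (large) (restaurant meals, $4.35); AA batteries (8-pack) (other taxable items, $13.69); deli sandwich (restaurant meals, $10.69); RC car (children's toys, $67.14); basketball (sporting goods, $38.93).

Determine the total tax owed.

Hot soup (large) $4.35: restaurant meals → 9.5% → $0.41325
AA batteries (8-pack) $13.69: other taxable items → 10% → $1.369
Deli sandwich $10.69: restaurant meals → 9.5% → $1.01555
RC car $67.14: children's toys → 4% → $2.6856
Basketball $38.93: sporting goods → 8% → $3.1144
Unrounded tax sum = $8.5978 → $8.60

$8.60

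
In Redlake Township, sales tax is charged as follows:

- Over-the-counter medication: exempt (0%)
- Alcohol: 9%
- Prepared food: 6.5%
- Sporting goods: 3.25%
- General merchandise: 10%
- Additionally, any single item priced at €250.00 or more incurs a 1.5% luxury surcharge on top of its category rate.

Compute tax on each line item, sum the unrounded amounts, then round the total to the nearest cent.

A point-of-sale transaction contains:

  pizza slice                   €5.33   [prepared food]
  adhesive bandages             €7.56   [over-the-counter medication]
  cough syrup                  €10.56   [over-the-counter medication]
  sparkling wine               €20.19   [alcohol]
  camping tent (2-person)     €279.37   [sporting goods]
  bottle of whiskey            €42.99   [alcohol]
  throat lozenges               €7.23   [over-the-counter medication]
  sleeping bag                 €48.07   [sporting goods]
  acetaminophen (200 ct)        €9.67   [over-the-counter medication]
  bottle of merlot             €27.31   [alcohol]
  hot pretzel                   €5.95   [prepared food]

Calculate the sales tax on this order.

Pizza slice €5.33: prepared food → 6.5% → €0.34645
Adhesive bandages €7.56: over-the-counter medication → 0% → €0.00
Cough syrup €10.56: over-the-counter medication → 0% → €0.00
Sparkling wine €20.19: alcohol → 9% → €1.8171
Camping tent (2-person) €279.37: sporting goods → 3.25% + 1.5% surcharge = 4.75% → €13.270075
Bottle of whiskey €42.99: alcohol → 9% → €3.8691
Throat lozenges €7.23: over-the-counter medication → 0% → €0.00
Sleeping bag €48.07: sporting goods → 3.25% → €1.562275
Acetaminophen (200 ct) €9.67: over-the-counter medication → 0% → €0.00
Bottle of merlot €27.31: alcohol → 9% → €2.4579
Hot pretzel €5.95: prepared food → 6.5% → €0.38675
Unrounded tax sum = €23.70965 → €23.71

€23.71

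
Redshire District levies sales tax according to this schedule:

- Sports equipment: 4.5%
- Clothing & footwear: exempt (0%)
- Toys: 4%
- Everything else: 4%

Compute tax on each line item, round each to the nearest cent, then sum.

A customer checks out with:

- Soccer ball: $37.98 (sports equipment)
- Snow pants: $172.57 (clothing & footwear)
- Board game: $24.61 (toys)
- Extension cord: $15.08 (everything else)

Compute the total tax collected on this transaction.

Soccer ball $37.98: sports equipment → 4.5% → $1.71
Snow pants $172.57: clothing & footwear → 0% → $0.00
Board game $24.61: toys → 4% → $0.98
Extension cord $15.08: everything else → 4% → $0.60
Total tax = $1.71 + $0.98 + $0.60 = $3.29

$3.29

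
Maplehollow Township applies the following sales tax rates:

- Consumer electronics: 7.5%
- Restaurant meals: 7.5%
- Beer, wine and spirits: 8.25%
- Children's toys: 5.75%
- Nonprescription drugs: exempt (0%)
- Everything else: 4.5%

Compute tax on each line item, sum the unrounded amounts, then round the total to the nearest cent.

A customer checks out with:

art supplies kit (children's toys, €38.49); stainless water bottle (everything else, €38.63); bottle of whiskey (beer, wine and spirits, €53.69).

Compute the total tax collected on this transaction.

Art supplies kit €38.49: children's toys → 5.75% → €2.213175
Stainless water bottle €38.63: everything else → 4.5% → €1.73835
Bottle of whiskey €53.69: beer, wine and spirits → 8.25% → €4.429425
Unrounded tax sum = €8.38095 → €8.38

€8.38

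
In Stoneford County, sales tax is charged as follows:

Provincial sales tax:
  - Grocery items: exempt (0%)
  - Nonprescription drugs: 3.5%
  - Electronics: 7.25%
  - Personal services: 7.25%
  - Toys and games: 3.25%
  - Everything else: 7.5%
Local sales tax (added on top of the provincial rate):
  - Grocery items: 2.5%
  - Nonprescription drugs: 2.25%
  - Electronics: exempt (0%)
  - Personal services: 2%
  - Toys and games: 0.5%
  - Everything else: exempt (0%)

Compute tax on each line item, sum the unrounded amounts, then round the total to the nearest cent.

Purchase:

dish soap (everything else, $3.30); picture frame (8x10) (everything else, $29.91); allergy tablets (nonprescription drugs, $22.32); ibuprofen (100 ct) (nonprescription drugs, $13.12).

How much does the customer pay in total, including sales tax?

Dish soap $3.30: everything else → 7.5% + 0% local = 7.5% → $0.2475
Picture frame (8x10) $29.91: everything else → 7.5% + 0% local = 7.5% → $2.24325
Allergy tablets $22.32: nonprescription drugs → 3.5% + 2.25% local = 5.75% → $1.2834
Ibuprofen (100 ct) $13.12: nonprescription drugs → 3.5% + 2.25% local = 5.75% → $0.7544
Subtotal = $68.65; unrounded tax = $4.52855 → $4.53; total due = $73.18

$73.18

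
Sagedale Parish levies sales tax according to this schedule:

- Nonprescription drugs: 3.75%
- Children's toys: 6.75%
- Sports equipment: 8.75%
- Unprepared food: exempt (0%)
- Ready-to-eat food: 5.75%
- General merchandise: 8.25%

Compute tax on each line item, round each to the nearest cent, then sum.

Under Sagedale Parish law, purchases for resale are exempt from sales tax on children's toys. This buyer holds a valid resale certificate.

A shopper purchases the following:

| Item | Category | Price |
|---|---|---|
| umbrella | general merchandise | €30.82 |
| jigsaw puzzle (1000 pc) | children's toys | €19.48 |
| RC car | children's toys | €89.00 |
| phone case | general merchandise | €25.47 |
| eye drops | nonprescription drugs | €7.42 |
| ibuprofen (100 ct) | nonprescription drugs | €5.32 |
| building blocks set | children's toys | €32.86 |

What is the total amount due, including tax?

Umbrella €30.82: general merchandise → 8.25% → €2.54
Jigsaw puzzle (1000 pc) €19.48: children's toys, buyer-exempt → 0% → €0.00
RC car €89.00: children's toys, buyer-exempt → 0% → €0.00
Phone case €25.47: general merchandise → 8.25% → €2.10
Eye drops €7.42: nonprescription drugs → 3.75% → €0.28
Ibuprofen (100 ct) €5.32: nonprescription drugs → 3.75% → €0.20
Building blocks set €32.86: children's toys, buyer-exempt → 0% → €0.00
Subtotal = €210.37; tax = €5.12; total due = €215.49

€215.49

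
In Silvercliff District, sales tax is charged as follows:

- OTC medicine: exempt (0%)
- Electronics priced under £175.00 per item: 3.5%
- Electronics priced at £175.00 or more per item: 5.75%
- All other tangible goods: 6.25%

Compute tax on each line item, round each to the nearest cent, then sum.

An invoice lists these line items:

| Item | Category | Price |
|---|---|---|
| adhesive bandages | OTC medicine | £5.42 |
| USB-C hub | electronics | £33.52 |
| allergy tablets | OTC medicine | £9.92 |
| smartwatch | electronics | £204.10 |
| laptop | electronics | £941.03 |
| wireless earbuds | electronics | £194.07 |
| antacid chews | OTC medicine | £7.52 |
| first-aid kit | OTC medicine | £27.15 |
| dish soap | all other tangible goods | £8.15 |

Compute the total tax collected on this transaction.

Adhesive bandages £5.42: OTC medicine → 0% → £0.00
USB-C hub £33.52: electronics, under £175.00 → 3.5% → £1.17
Allergy tablets £9.92: OTC medicine → 0% → £0.00
Smartwatch £204.10: electronics, £175.00 or more → 5.75% → £11.74
Laptop £941.03: electronics, £175.00 or more → 5.75% → £54.11
Wireless earbuds £194.07: electronics, £175.00 or more → 5.75% → £11.16
Antacid chews £7.52: OTC medicine → 0% → £0.00
First-aid kit £27.15: OTC medicine → 0% → £0.00
Dish soap £8.15: all other tangible goods → 6.25% → £0.51
Total tax = £1.17 + £11.74 + £54.11 + £11.16 + £0.51 = £78.69

£78.69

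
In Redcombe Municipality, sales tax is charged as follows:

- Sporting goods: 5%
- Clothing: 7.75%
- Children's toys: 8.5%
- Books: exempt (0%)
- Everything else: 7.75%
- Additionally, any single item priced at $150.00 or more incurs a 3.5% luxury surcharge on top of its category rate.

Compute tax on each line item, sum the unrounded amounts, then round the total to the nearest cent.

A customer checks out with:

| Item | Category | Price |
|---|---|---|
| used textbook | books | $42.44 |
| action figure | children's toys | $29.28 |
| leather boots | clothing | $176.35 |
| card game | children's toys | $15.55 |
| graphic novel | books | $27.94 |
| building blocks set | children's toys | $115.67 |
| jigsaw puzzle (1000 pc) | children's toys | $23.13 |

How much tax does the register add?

$35.45

Used textbook $42.44: books → 0% → $0.00
Action figure $29.28: children's toys → 8.5% → $2.4888
Leather boots $176.35: clothing → 7.75% + 3.5% surcharge = 11.25% → $19.839375
Card game $15.55: children's toys → 8.5% → $1.32175
Graphic novel $27.94: books → 0% → $0.00
Building blocks set $115.67: children's toys → 8.5% → $9.83195
Jigsaw puzzle (1000 pc) $23.13: children's toys → 8.5% → $1.96605
Unrounded tax sum = $35.447925 → $35.45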